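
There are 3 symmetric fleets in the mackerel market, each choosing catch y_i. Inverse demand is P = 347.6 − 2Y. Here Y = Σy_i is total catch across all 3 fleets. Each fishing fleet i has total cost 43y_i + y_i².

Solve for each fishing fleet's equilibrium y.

A representative fishing fleet's profit is π_i = y_i(347.6 − 2Y) − 43y_i − y_i², with Y = y_i + Σ_{j≠i} y_j.
First-order condition: 304.6 − 6y_i − 2Σ_{j≠i} y_j = 0.
In a symmetric equilibrium every fishing fleet chooses the same y, so Σ_{j≠i} y_j = 2y. The condition becomes 304.6 − 10y = 0, giving y = 304.6/10 = 30.46.

30.46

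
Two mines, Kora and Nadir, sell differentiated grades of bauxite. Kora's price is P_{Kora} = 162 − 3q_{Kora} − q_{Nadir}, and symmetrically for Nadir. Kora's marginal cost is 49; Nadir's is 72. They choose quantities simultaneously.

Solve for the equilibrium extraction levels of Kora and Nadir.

Mine Kora's profit: π = q_{Kora}(162 − 3q_{Kora} − q_{Nadir}) − 49q_{Kora}.
∂π/∂q_{Kora} = 113 − 6q_{Kora} − q_{Nadir} = 0 ⇒ q_{Kora} = 113/6 − (1/6)q_{Nadir}.
Similarly q_{Nadir} = 15 − (1/6)q_{Kora}.
Plugging q_{Nadir} into Kora's best response: q_{Kora} = 113/6 − (1/6)(15 − (1/6)q_{Kora}) ⇒ (35/36)q_{Kora} = 49/3, so q_{Kora} = 16.8.
Then q_{Nadir} = 15 − (1/6)·16.8 = 12.2.

16.8, 12.2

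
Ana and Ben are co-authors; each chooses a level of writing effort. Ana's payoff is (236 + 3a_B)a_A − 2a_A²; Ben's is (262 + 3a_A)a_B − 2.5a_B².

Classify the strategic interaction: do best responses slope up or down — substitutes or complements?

Expanding Ana's payoff: 236a_A + 3a_Ba_A − 2a_A².
∂π/∂a_A = 236 + 3a_B − 4a_A = 0, so a_A = 59 + 0.75a_B.
The best-response slope da_A/da_B = 0.75 > 0: the reaction function is upward-sloping, so the choices are strategic complements.

strategic complements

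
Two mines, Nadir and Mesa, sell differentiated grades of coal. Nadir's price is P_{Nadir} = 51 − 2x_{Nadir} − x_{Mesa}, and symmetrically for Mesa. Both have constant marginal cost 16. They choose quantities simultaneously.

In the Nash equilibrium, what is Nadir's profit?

Mine Nadir's profit: π = x_{Nadir}(51 − 2x_{Nadir} − x_{Mesa}) − 16x_{Nadir}.
∂π/∂x_{Nadir} = 35 − 4x_{Nadir} − x_{Mesa} = 0 ⇒ x_{Nadir} = 8.75 − 0.25x_{Mesa}.
By symmetry x_{Mesa} = x_{Nadir}; substituting into the reaction function, 1.25x_{Nadir} = 8.75 and x_{Nadir} = 7.
P_{Nadir} = 51 − 2·7 − 7 = 30.
Profit = (30 − 16)·7 = 98.

98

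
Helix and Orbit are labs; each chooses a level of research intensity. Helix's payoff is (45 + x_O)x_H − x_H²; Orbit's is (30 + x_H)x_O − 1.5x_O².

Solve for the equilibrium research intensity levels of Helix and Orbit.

33, 21

Expanding Helix's payoff: 45x_H + x_Ox_H − x_H².
∂π/∂x_H = 45 + x_O − 2x_H = 0, so x_H = 22.5 + 0.5x_O.
Likewise for Orbit: x_O = 10 + (1/3)x_H.
Substituting the second reaction function into the first: x_H = 22.5 + 0.5(10 + (1/3)x_H), which gives (5/6)x_H = 27.5 ⇒ x_H = 33.
Then x_O = 10 + (1/3)·33 = 21.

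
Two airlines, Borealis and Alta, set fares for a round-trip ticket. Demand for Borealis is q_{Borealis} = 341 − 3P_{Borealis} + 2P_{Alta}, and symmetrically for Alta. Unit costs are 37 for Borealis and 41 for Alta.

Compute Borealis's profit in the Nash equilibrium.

Borealis's profit: π = (P_{Borealis} − 37)(341 − 3P_{Borealis} + 2P_{Alta}).
∂π/∂P_{Borealis} = 452 − 6P_{Borealis} + 2P_{Alta} = 0 ⇒ P_{Borealis} = 226/3 + (1/3)P_{Alta}.
Similarly P_{Alta} = 232/3 + (1/3)P_{Borealis}.
Substituting the second reaction function into the first: P_{Borealis} = 226/3 + (1/3)(232/3 + (1/3)P_{Borealis}), which gives (8/9)P_{Borealis} = 910/9 ⇒ P_{Borealis} = 113.75.
Then P_{Alta} = 232/3 + (1/3)·113.75 = 115.25.
q_{Borealis} = 341 − 3·113.75 + 2·115.25 = 230.25.
Profit = (113.75 − 37)·230.25 = 17671.6875.

17671.6875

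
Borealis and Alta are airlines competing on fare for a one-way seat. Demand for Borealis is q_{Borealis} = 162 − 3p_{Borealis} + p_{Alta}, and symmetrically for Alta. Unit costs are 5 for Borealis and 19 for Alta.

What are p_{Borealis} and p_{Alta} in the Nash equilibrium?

Borealis's profit: π = (p_{Borealis} − 5)(162 − 3p_{Borealis} + p_{Alta}).
∂π/∂p_{Borealis} = 177 − 6p_{Borealis} + p_{Alta} = 0 ⇒ p_{Borealis} = 29.5 + (1/6)p_{Alta}.
Similarly p_{Alta} = 36.5 + (1/6)p_{Borealis}.
Substituting the second reaction function into the first: p_{Borealis} = 29.5 + (1/6)(36.5 + (1/6)p_{Borealis}), which gives (35/36)p_{Borealis} = 427/12 ⇒ p_{Borealis} = 36.6.
Then p_{Alta} = 36.5 + (1/6)·36.6 = 42.6.

36.6, 42.6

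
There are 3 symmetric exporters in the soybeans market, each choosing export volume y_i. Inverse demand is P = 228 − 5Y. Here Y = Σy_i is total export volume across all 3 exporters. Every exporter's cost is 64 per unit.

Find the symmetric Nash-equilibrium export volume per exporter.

A representative exporter's profit is π_i = y_i(228 − 5Y) − 64y_i, with Y = y_i + Σ_{j≠i} y_j.
First-order condition: 164 − 10y_i − 5Σ_{j≠i} y_j = 0.
Imposing symmetry (y_j = y for all j) turns Σ_{j≠i} y_j into 2y, so 164 = 20y and y = 8.2.

8.2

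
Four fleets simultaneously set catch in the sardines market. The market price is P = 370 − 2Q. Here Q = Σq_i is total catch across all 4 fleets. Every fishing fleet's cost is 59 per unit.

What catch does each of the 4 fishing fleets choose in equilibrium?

31.1

A representative fishing fleet's profit is π_i = q_i(370 − 2Q) − 59q_i, with Q = q_i + Σ_{j≠i} q_j.
First-order condition: 311 − 4q_i − 2Σ_{j≠i} q_j = 0.
With identical fishing fleets, set every q_j = q: then 311 − 4q − 6q = 0, i.e. q = 311/10 = 31.1.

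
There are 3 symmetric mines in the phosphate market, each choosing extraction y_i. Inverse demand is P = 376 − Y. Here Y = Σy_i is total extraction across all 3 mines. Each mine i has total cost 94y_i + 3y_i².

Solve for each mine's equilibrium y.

28.2

A representative mine's profit is π_i = y_i(376 − Y) − 94y_i − 3y_i², with Y = y_i + Σ_{j≠i} y_j.
First-order condition: 282 − 8y_i − Σ_{j≠i} y_j = 0.
With identical mines, set every y_j = y: then 282 − 8y − 2y = 0, i.e. y = 282/10 = 28.2.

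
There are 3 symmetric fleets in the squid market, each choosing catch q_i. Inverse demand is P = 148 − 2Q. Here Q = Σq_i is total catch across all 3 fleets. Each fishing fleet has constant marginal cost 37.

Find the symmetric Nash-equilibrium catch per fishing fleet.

A representative fishing fleet's profit is π_i = q_i(148 − 2Q) − 37q_i, with Q = q_i + Σ_{j≠i} q_j.
First-order condition: 111 − 4q_i − 2Σ_{j≠i} q_j = 0.
With identical fishing fleets, set every q_j = q: then 111 − 4q − 4q = 0, i.e. q = 111/8 = 13.875.

13.875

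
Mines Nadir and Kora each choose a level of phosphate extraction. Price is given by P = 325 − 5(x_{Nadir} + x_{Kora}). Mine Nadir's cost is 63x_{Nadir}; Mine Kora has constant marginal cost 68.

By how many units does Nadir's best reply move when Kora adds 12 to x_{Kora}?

Mine Nadir's profit: π = x_{Nadir}(325 − 5(x_{Nadir} + x_{Kora})) − 63x_{Nadir}.
∂π/∂x_{Nadir} = 262 − 10x_{Nadir} − 5x_{Kora} = 0, so x_{Nadir} = 26.2 − 0.5x_{Kora}.
The reaction-function slope is −0.5, so a 12-unit rise in x_{Kora} moves x_{Nadir} by −0.5 × 12 = −6. Nadir's best response falls — the actions are strategic substitutes.

-6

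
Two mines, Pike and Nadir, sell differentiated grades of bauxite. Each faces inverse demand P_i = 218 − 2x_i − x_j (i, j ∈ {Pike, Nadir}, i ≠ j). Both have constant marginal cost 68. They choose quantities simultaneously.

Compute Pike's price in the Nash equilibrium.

128

Mine Pike's profit: π = x_{Pike}(218 − 2x_{Pike} − x_{Nadir}) − 68x_{Pike}.
∂π/∂x_{Pike} = 150 − 4x_{Pike} − x_{Nadir} = 0 ⇒ x_{Pike} = 37.5 − 0.25x_{Nadir}.
By symmetry x_{Nadir} = x_{Pike}; substituting into the reaction function, 1.25x_{Pike} = 37.5 and x_{Pike} = 30.
P_{Pike} = 218 − 2·30 − 30 = 128.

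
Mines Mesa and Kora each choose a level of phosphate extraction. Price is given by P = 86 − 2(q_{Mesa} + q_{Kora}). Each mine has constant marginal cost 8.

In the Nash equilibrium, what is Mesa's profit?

338

Mine Mesa's profit: π = q_{Mesa}(86 − 2(q_{Mesa} + q_{Kora})) − 8q_{Mesa}.
∂π/∂q_{Mesa} = 78 − 4q_{Mesa} − 2q_{Kora} = 0, so q_{Mesa} = 19.5 − 0.5q_{Kora}.
Setting q_{Mesa} = q_{Kora} in the reaction function: q_{Mesa} = 19.5 − 0.5q_{Mesa}, so q_{Mesa} = 19.5 / 1.5 = 13.
Price P = 86 − 2·26 = 34.
Mesa's profit: (34 − 8)·13 = 338.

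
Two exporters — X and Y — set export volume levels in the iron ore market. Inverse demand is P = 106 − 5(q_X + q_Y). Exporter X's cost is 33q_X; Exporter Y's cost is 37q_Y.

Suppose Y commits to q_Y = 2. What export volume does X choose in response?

Exporter X's profit: π = q_X(106 − 5(q_X + q_Y)) − 33q_X.
∂π/∂q_X = 73 − 10q_X − 5q_Y = 0, so q_X = 7.3 − 0.5q_Y.
At q_Y = 2: q_X = 7.3 − 0.5·2 = 6.3.

6.3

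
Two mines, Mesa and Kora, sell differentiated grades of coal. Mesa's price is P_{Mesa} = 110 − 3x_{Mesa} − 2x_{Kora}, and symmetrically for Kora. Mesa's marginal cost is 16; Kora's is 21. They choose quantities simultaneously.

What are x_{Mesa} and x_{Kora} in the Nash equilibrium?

Mine Mesa's profit: π = x_{Mesa}(110 − 3x_{Mesa} − 2x_{Kora}) − 16x_{Mesa}.
∂π/∂x_{Mesa} = 94 − 6x_{Mesa} − 2x_{Kora} = 0 ⇒ x_{Mesa} = 47/3 − (1/3)x_{Kora}.
Similarly x_{Kora} = 89/6 − (1/3)x_{Mesa}.
Plugging x_{Kora} into Mesa's best response: x_{Mesa} = 47/3 − (1/3)(89/6 − (1/3)x_{Mesa}) ⇒ (8/9)x_{Mesa} = 193/18, so x_{Mesa} = 12.0625.
Then x_{Kora} = 89/6 − (1/3)·12.0625 = 10.8125.

12.0625, 10.8125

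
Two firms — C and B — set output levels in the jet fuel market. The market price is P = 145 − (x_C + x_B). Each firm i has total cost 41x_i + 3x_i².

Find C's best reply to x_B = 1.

Firm C's profit: π = x_C(145 − (x_C + x_B)) − 41x_C − 3x_C².
∂π/∂x_C = 104 − 8x_C − x_B = 0, so x_C = 13 − 0.125x_B.
At x_B = 1: x_C = 13 − 0.125·1 = 12.875.

12.875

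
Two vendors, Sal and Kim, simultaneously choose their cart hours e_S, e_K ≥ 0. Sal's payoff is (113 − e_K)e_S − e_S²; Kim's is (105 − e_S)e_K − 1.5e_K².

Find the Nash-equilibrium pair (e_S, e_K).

Expanding Sal's payoff: 113e_S − e_Ke_S − e_S².
∂π/∂e_S = 113 − e_K − 2e_S = 0, so e_S = 56.5 − 0.5e_K.
Likewise for Kim: e_K = 35 − (1/3)e_S.
Solving the two reaction functions simultaneously: (1 − (−0.5)(−1/3))e_S = 56.5 − 0.5·35, so (5/6)e_S = 39 and e_S = 46.8.
Then e_K = 35 − (1/3)·46.8 = 19.4.

46.8, 19.4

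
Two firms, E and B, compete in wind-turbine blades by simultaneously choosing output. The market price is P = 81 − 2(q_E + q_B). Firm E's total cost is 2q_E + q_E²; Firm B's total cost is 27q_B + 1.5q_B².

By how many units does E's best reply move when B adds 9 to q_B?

-3

Firm E's profit: π = q_E(81 − 2(q_E + q_B)) − 2q_E − q_E².
∂π/∂q_E = 79 − 6q_E − 2q_B = 0, so q_E = 79/6 − (1/3)q_B.
The reaction-function slope is −1/3, so a 9-unit rise in q_B moves q_E by −1/3 × 9 = −3. E's best response falls — the actions are strategic substitutes.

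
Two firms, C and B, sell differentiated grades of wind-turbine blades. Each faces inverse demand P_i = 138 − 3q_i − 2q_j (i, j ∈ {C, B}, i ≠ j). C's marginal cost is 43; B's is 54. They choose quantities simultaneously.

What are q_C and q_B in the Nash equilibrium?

12.5625, 9.8125

Firm C's profit: π = q_C(138 − 3q_C − 2q_B) − 43q_C.
∂π/∂q_C = 95 − 6q_C − 2q_B = 0 ⇒ q_C = 95/6 − (1/3)q_B.
Similarly q_B = 14 − (1/3)q_C.
Solving the two reaction functions simultaneously: (1 − (−1/3)(−1/3))q_C = 95/6 − (1/3)·14, so (8/9)q_C = 67/6 and q_C = 12.5625.
Then q_B = 14 − (1/3)·12.5625 = 9.8125.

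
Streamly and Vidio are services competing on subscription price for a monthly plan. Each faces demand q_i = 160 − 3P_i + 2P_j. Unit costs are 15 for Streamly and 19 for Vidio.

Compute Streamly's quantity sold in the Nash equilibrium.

Streamly's profit: π = (P_{Streamly} − 15)(160 − 3P_{Streamly} + 2P_{Vidio}).
∂π/∂P_{Streamly} = 205 − 6P_{Streamly} + 2P_{Vidio} = 0 ⇒ P_{Streamly} = 205/6 + (1/3)P_{Vidio}.
Similarly P_{Vidio} = 217/6 + (1/3)P_{Streamly}.
Substituting the second reaction function into the first: P_{Streamly} = 205/6 + (1/3)(217/6 + (1/3)P_{Streamly}), which gives (8/9)P_{Streamly} = 416/9 ⇒ P_{Streamly} = 52.
Then P_{Vidio} = 217/6 + (1/3)·52 = 53.5.
q_{Streamly} = 160 − 3·52 + 2·53.5 = 111.

111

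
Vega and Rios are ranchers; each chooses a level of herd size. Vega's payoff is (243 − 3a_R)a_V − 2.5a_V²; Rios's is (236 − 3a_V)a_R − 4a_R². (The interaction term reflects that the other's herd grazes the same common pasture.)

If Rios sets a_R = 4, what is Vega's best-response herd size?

46.2

Expanding Vega's payoff: 243a_V − 3a_Ra_V − 2.5a_V².
∂π/∂a_V = 243 − 3a_R − 5a_V = 0, so a_V = 48.6 − 0.6a_R.
At a_R = 4: a_V = 48.6 − 0.6·4 = 46.2.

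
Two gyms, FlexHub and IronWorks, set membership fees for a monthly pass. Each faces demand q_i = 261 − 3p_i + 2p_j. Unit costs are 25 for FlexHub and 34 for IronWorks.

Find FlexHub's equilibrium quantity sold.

182.0625

FlexHub's profit: π = (p_{FlexHub} − 25)(261 − 3p_{FlexHub} + 2p_{IronWorks}).
∂π/∂p_{FlexHub} = 336 − 6p_{FlexHub} + 2p_{IronWorks} = 0 ⇒ p_{FlexHub} = 56 + (1/3)p_{IronWorks}.
Similarly p_{IronWorks} = 60.5 + (1/3)p_{FlexHub}.
Substituting the second reaction function into the first: p_{FlexHub} = 56 + (1/3)(60.5 + (1/3)p_{FlexHub}), which gives (8/9)p_{FlexHub} = 457/6 ⇒ p_{FlexHub} = 85.6875.
Then p_{IronWorks} = 60.5 + (1/3)·85.6875 = 89.0625.
q_{FlexHub} = 261 − 3·85.6875 + 2·89.0625 = 182.0625.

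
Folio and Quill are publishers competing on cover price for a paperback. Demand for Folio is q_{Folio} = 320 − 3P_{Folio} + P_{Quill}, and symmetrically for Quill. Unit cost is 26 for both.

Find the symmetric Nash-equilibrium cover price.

Folio's profit: π = (P_{Folio} − 26)(320 − 3P_{Folio} + P_{Quill}).
∂π/∂P_{Folio} = 398 − 6P_{Folio} + P_{Quill} = 0 ⇒ P_{Folio} = 199/3 + (1/6)P_{Quill}.
Setting P_{Folio} = P_{Quill} in the reaction function: P_{Folio} = 199/3 + (1/6)P_{Folio}, so P_{Folio} = (199/3) / (5/6) = 79.6.

79.6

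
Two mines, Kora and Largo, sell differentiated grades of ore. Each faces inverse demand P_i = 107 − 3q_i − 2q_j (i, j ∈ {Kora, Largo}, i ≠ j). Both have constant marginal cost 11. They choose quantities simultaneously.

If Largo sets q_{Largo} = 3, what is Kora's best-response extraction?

15

Mine Kora's profit: π = q_{Kora}(107 − 3q_{Kora} − 2q_{Largo}) − 11q_{Kora}.
∂π/∂q_{Kora} = 96 − 6q_{Kora} − 2q_{Largo} = 0 ⇒ q_{Kora} = 16 − (1/3)q_{Largo}.
At q_{Largo} = 3: q_{Kora} = 16 − (1/3)·3 = 15.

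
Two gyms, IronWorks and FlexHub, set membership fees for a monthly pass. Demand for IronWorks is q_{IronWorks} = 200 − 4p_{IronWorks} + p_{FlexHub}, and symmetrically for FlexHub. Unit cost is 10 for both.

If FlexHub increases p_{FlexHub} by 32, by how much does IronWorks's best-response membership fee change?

IronWorks's profit: π = (p_{IronWorks} − 10)(200 − 4p_{IronWorks} + p_{FlexHub}).
∂π/∂p_{IronWorks} = 240 − 8p_{IronWorks} + p_{FlexHub} = 0 ⇒ p_{IronWorks} = 30 + 0.125p_{FlexHub}.
The reaction-function slope is 0.125, so a 32-unit rise in p_{FlexHub} moves p_{IronWorks} by 0.125 × 32 = 4. IronWorks's best response rises — the actions are strategic complements.

4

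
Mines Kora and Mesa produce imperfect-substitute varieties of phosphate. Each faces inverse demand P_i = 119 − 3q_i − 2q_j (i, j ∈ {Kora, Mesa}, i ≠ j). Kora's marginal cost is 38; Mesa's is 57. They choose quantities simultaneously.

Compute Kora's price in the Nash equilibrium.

Mine Kora's profit: π = q_{Kora}(119 − 3q_{Kora} − 2q_{Mesa}) − 38q_{Kora}.
∂π/∂q_{Kora} = 81 − 6q_{Kora} − 2q_{Mesa} = 0 ⇒ q_{Kora} = 13.5 − (1/3)q_{Mesa}.
Similarly q_{Mesa} = 31/3 − (1/3)q_{Kora}.
Substituting the second reaction function into the first: q_{Kora} = 13.5 − (1/3)(31/3 − (1/3)q_{Kora}), which gives (8/9)q_{Kora} = 181/18 ⇒ q_{Kora} = 11.3125.
Then q_{Mesa} = 31/3 − (1/3)·11.3125 = 6.5625.
P_{Kora} = 119 − 3·11.3125 − 2·6.5625 = 71.9375.

71.9375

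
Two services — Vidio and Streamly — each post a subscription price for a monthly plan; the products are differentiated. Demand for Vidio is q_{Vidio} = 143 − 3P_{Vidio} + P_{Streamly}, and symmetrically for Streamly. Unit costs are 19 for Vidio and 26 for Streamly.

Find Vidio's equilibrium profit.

Vidio's profit: π = (P_{Vidio} − 19)(143 − 3P_{Vidio} + P_{Streamly}).
∂π/∂P_{Vidio} = 200 − 6P_{Vidio} + P_{Streamly} = 0 ⇒ P_{Vidio} = 100/3 + (1/6)P_{Streamly}.
Similarly P_{Streamly} = 221/6 + (1/6)P_{Vidio}.
Plugging P_{Streamly} into Vidio's best response: P_{Vidio} = 100/3 + (1/6)(221/6 + (1/6)P_{Vidio}) ⇒ (35/36)P_{Vidio} = 1421/36, so P_{Vidio} = 40.6.
Then P_{Streamly} = 221/6 + (1/6)·40.6 = 43.6.
q_{Vidio} = 143 − 3·40.6 + 43.6 = 64.8.
Profit = (40.6 − 19)·64.8 = 1399.68.

1399.68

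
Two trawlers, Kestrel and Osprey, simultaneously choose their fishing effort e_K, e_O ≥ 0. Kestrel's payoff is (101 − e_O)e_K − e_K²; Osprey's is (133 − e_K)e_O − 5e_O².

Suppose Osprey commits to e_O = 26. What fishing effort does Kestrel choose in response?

Expanding Kestrel's payoff: 101e_K − e_Oe_K − e_K².
∂π/∂e_K = 101 − e_O − 2e_K = 0, so e_K = 50.5 − 0.5e_O.
At e_O = 26: e_K = 50.5 − 0.5·26 = 37.5.

37.5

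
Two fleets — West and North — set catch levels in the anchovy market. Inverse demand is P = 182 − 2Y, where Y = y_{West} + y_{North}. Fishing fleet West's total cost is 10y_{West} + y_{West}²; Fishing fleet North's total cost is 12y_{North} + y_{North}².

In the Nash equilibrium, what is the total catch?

42.75

Fishing fleet West's profit: π = y_{West}(182 − 2(y_{West} + y_{North})) − 10y_{West} − y_{West}².
∂π/∂y_{West} = 172 − 6y_{West} − 2y_{North} = 0, so y_{West} = 86/3 − (1/3)y_{North}.
By the same steps for North: y_{North} = 85/3 − (1/3)y_{West}.
Substituting the second reaction function into the first: y_{West} = 86/3 − (1/3)(85/3 − (1/3)y_{West}), which gives (8/9)y_{West} = 173/9 ⇒ y_{West} = 21.625.
Then y_{North} = 85/3 − (1/3)·21.625 = 21.125.
Total catch: 21.625 + 21.125 = 42.75.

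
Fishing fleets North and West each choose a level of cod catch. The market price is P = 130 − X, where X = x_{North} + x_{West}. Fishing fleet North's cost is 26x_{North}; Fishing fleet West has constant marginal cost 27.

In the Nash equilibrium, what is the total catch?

Fishing fleet North's profit: π = x_{North}(130 − (x_{North} + x_{West})) − 26x_{North}.
∂π/∂x_{North} = 104 − 2x_{North} − x_{West} = 0, so x_{North} = 52 − 0.5x_{West}.
By the same steps for West: x_{West} = 51.5 − 0.5x_{North}.
Substituting the second reaction function into the first: x_{North} = 52 − 0.5(51.5 − 0.5x_{North}), which gives 0.75x_{North} = 26.25 ⇒ x_{North} = 35.
Then x_{West} = 51.5 − 0.5·35 = 34.
Total catch: 35 + 34 = 69.

69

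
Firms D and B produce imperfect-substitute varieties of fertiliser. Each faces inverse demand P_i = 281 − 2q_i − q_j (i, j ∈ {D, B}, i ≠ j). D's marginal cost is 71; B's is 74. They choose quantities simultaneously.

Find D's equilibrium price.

Firm D's profit: π = q_D(281 − 2q_D − q_B) − 71q_D.
∂π/∂q_D = 210 − 4q_D − q_B = 0 ⇒ q_D = 52.5 − 0.25q_B.
Similarly q_B = 51.75 − 0.25q_D.
Solving the two reaction functions simultaneously: (1 − (−0.25)(−0.25))q_D = 52.5 − 0.25·51.75, so 0.9375q_D = 39.5625 and q_D = 42.2.
Then q_B = 51.75 − 0.25·42.2 = 41.2.
P_D = 281 − 2·42.2 − 41.2 = 155.4.

155.4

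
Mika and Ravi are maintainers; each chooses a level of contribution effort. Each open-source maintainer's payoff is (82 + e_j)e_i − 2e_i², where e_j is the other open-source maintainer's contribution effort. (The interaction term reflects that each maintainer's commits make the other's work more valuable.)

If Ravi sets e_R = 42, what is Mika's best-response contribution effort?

Mika's payoff is (82 + e_R)e_M − 2e_M².
∂π/∂e_M = 82 + e_R − 4e_M = 0, so e_M = 20.5 + 0.25e_R.
At e_R = 42: e_M = 20.5 + 0.25·42 = 31.

31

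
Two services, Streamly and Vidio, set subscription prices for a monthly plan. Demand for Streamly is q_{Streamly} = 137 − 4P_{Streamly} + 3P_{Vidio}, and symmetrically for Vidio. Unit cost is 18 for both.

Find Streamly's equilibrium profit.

Streamly's profit: π = (P_{Streamly} − 18)(137 − 4P_{Streamly} + 3P_{Vidio}).
∂π/∂P_{Streamly} = 209 − 8P_{Streamly} + 3P_{Vidio} = 0 ⇒ P_{Streamly} = 26.125 + 0.375P_{Vidio}.
The game is symmetric, so in equilibrium P_{Vidio} = P_{Streamly}: the reaction function gives 0.625P_{Streamly} = 26.125, hence P_{Streamly} = 41.8.
q_{Streamly} = 137 − 4·41.8 + 3·41.8 = 95.2.
Profit = (41.8 − 18)·95.2 = 2265.76.

2265.76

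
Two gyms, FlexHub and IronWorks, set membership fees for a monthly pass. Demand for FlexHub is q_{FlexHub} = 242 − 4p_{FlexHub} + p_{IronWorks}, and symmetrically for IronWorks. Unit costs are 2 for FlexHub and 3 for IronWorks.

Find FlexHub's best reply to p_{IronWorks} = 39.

FlexHub's profit: π = (p_{FlexHub} − 2)(242 − 4p_{FlexHub} + p_{IronWorks}).
∂π/∂p_{FlexHub} = 250 − 8p_{FlexHub} + p_{IronWorks} = 0 ⇒ p_{FlexHub} = 31.25 + 0.125p_{IronWorks}.
At p_{IronWorks} = 39: p_{FlexHub} = 31.25 + 0.125·39 = 36.125.

36.125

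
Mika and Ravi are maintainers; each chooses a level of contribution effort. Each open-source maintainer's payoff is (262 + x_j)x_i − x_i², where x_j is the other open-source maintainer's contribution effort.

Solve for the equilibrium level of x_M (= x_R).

262

Mika's payoff is (262 + x_R)x_M − x_M².
∂π/∂x_M = 262 + x_R − 2x_M = 0, so x_M = 131 + 0.5x_R.
The game is symmetric, so in equilibrium x_R = x_M: the reaction function gives 0.5x_M = 131, hence x_M = 262.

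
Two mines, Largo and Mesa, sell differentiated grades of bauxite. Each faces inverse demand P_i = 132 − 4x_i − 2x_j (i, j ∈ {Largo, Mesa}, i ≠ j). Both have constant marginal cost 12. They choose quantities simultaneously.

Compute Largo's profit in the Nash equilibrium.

Mine Largo's profit: π = x_{Largo}(132 − 4x_{Largo} − 2x_{Mesa}) − 12x_{Largo}.
∂π/∂x_{Largo} = 120 − 8x_{Largo} − 2x_{Mesa} = 0 ⇒ x_{Largo} = 15 − 0.25x_{Mesa}.
By symmetry x_{Mesa} = x_{Largo}; substituting into the reaction function, 1.25x_{Largo} = 15 and x_{Largo} = 12.
P_{Largo} = 132 − 4·12 − 2·12 = 60.
Profit = (60 − 12)·12 = 576.

576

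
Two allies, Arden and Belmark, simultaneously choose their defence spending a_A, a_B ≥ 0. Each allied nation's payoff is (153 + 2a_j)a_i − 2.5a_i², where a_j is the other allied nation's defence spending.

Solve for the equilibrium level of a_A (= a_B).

Arden's payoff is (153 + 2a_B)a_A − 2.5a_A².
∂π/∂a_A = 153 + 2a_B − 5a_A = 0, so a_A = 30.6 + 0.4a_B.
By symmetry a_B = a_A; substituting into the reaction function, 0.6a_A = 30.6 and a_A = 51.

51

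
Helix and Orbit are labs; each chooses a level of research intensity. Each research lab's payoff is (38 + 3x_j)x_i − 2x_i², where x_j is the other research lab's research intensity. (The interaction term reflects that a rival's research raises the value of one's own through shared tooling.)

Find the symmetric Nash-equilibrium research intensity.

Helix's payoff is (38 + 3x_O)x_H − 2x_H².
∂π/∂x_H = 38 + 3x_O − 4x_H = 0, so x_H = 9.5 + 0.75x_O.
By symmetry x_O = x_H; substituting into the reaction function, 0.25x_H = 9.5 and x_H = 38.

38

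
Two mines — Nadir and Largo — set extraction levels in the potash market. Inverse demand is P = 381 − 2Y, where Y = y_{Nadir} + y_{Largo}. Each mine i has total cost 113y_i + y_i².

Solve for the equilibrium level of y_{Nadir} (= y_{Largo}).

33.5

Mine Nadir's profit: π = y_{Nadir}(381 − 2(y_{Nadir} + y_{Largo})) − 113y_{Nadir} − y_{Nadir}².
∂π/∂y_{Nadir} = 268 − 6y_{Nadir} − 2y_{Largo} = 0, so y_{Nadir} = 134/3 − (1/3)y_{Largo}.
By symmetry y_{Largo} = y_{Nadir}; substituting into the reaction function, (4/3)y_{Nadir} = 134/3 and y_{Nadir} = 33.5.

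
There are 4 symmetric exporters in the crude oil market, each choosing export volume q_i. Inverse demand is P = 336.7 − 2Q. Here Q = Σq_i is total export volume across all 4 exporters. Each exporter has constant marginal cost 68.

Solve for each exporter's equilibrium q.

A representative exporter's profit is π_i = q_i(336.7 − 2Q) − 68q_i, with Q = q_i + Σ_{j≠i} q_j.
First-order condition: 268.7 − 4q_i − 2Σ_{j≠i} q_j = 0.
Imposing symmetry (q_j = q for all j) turns Σ_{j≠i} q_j into 3q, so 268.7 = 10q and q = 26.87.

26.87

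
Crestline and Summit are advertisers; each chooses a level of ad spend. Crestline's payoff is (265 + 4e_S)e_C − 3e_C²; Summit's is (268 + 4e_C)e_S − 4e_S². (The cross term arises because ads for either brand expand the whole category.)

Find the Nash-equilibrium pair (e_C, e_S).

Expanding Crestline's payoff: 265e_C + 4e_Se_C − 3e_C².
∂π/∂e_C = 265 + 4e_S − 6e_C = 0, so e_C = 265/6 + (2/3)e_S.
Likewise for Summit: e_S = 33.5 + 0.5e_C.
Plugging e_S into Crestline's best response: e_C = 265/6 + (2/3)(33.5 + 0.5e_C) ⇒ (2/3)e_C = 66.5, so e_C = 99.75.
Then e_S = 33.5 + 0.5·99.75 = 83.375.

99.75, 83.375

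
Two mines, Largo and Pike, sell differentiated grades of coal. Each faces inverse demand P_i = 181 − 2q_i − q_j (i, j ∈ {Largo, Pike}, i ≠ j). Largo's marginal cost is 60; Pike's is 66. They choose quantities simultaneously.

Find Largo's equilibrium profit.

Mine Largo's profit: π = q_{Largo}(181 − 2q_{Largo} − q_{Pike}) − 60q_{Largo}.
∂π/∂q_{Largo} = 121 − 4q_{Largo} − q_{Pike} = 0 ⇒ q_{Largo} = 30.25 − 0.25q_{Pike}.
Similarly q_{Pike} = 28.75 − 0.25q_{Largo}.
Plugging q_{Pike} into Largo's best response: q_{Largo} = 30.25 − 0.25(28.75 − 0.25q_{Largo}) ⇒ 0.9375q_{Largo} = 23.0625, so q_{Largo} = 24.6.
Then q_{Pike} = 28.75 − 0.25·24.6 = 22.6.
P_{Largo} = 181 − 2·24.6 − 22.6 = 109.2.
Profit = (109.2 − 60)·24.6 = 1210.32.

1210.32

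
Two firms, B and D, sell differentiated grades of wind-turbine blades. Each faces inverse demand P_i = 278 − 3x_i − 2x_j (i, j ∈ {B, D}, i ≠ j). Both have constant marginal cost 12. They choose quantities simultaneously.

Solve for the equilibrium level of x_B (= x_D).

33.25

Firm B's profit: π = x_B(278 − 3x_B − 2x_D) − 12x_B.
∂π/∂x_B = 266 − 6x_B − 2x_D = 0 ⇒ x_B = 133/3 − (1/3)x_D.
By symmetry x_D = x_B; substituting into the reaction function, (4/3)x_B = 133/3 and x_B = 33.25.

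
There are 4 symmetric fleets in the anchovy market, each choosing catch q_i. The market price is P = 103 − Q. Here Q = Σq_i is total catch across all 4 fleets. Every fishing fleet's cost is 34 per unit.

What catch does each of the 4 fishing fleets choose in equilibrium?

13.8

A representative fishing fleet's profit is π_i = q_i(103 − Q) − 34q_i, with Q = q_i + Σ_{j≠i} q_j.
First-order condition: 69 − 2q_i − Σ_{j≠i} q_j = 0.
With identical fishing fleets, set every q_j = q: then 69 − 2q − 3q = 0, i.e. q = 69/5 = 13.8.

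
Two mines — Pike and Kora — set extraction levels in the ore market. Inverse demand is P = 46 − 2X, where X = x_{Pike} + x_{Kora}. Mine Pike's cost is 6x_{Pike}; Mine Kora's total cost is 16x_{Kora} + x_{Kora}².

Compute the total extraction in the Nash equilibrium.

11

Mine Pike's profit: π = x_{Pike}(46 − 2(x_{Pike} + x_{Kora})) − 6x_{Pike}.
∂π/∂x_{Pike} = 40 − 4x_{Pike} − 2x_{Kora} = 0, so x_{Pike} = 10 − 0.5x_{Kora}.
For Kora: ∂π/∂x_{Kora} = 30 − 6x_{Kora} − 2x_{Pike} = 0 ⇒ x_{Kora} = 5 − (1/3)x_{Pike}.
Substituting the second reaction function into the first: x_{Pike} = 10 − 0.5(5 − (1/3)x_{Pike}), which gives (5/6)x_{Pike} = 7.5 ⇒ x_{Pike} = 9.
Then x_{Kora} = 5 − (1/3)·9 = 2.
Total extraction: 9 + 2 = 11.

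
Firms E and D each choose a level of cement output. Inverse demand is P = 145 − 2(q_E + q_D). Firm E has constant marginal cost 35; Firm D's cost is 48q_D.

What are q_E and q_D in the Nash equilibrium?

Firm E's profit: π = q_E(145 − 2(q_E + q_D)) − 35q_E.
∂π/∂q_E = 110 − 4q_E − 2q_D = 0, so q_E = 27.5 − 0.5q_D.
By the same steps for D: q_D = 24.25 − 0.5q_E.
Solving the two reaction functions simultaneously: (1 − (−0.5)(−0.5))q_E = 27.5 − 0.5·24.25, so 0.75q_E = 15.375 and q_E = 20.5.
Then q_D = 24.25 − 0.5·20.5 = 14.

20.5, 14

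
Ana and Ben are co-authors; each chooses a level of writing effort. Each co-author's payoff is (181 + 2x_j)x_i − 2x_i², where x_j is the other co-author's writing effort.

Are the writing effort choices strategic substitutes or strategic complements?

Ana's payoff is (181 + 2x_B)x_A − 2x_A².
∂π/∂x_A = 181 + 2x_B − 4x_A = 0, so x_A = 45.25 + 0.5x_B.
The best-response slope dx_A/dx_B = 0.5 > 0: the reaction function is upward-sloping, so the choices are strategic complements.

strategic complements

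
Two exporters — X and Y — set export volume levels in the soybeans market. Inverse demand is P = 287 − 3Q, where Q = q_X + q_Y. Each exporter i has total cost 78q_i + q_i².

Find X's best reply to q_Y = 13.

Exporter X's profit: π = q_X(287 − 3(q_X + q_Y)) − 78q_X − q_X².
∂π/∂q_X = 209 − 8q_X − 3q_Y = 0, so q_X = 26.125 − 0.375q_Y.
At q_Y = 13: q_X = 26.125 − 0.375·13 = 21.25.

21.25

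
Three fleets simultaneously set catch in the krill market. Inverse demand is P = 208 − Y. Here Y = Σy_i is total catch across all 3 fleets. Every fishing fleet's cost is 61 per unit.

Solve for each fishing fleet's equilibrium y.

36.75

A representative fishing fleet's profit is π_i = y_i(208 − Y) − 61y_i, with Y = y_i + Σ_{j≠i} y_j.
First-order condition: 147 − 2y_i − Σ_{j≠i} y_j = 0.
In a symmetric equilibrium every fishing fleet chooses the same y, so Σ_{j≠i} y_j = 2y. The condition becomes 147 − 4y = 0, giving y = 147/4 = 36.75.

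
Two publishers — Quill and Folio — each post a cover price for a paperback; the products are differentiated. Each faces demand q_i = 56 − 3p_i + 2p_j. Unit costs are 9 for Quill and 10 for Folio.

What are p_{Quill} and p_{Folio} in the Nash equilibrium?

20.9375, 21.3125

Quill's profit: π = (p_{Quill} − 9)(56 − 3p_{Quill} + 2p_{Folio}).
∂π/∂p_{Quill} = 83 − 6p_{Quill} + 2p_{Folio} = 0 ⇒ p_{Quill} = 83/6 + (1/3)p_{Folio}.
Similarly p_{Folio} = 43/3 + (1/3)p_{Quill}.
Plugging p_{Folio} into Quill's best response: p_{Quill} = 83/6 + (1/3)(43/3 + (1/3)p_{Quill}) ⇒ (8/9)p_{Quill} = 335/18, so p_{Quill} = 20.9375.
Then p_{Folio} = 43/3 + (1/3)·20.9375 = 21.3125.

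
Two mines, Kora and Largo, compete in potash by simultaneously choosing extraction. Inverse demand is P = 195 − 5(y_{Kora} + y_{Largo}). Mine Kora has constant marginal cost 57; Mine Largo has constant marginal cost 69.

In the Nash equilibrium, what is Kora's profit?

500

Mine Kora's profit: π = y_{Kora}(195 − 5(y_{Kora} + y_{Largo})) − 57y_{Kora}.
∂π/∂y_{Kora} = 138 − 10y_{Kora} − 5y_{Largo} = 0, so y_{Kora} = 13.8 − 0.5y_{Largo}.
By the same steps for Largo: y_{Largo} = 12.6 − 0.5y_{Kora}.
Substituting the second reaction function into the first: y_{Kora} = 13.8 − 0.5(12.6 − 0.5y_{Kora}), which gives 0.75y_{Kora} = 7.5 ⇒ y_{Kora} = 10.
Then y_{Largo} = 12.6 − 0.5·10 = 7.6.
Price P = 195 − 5·17.6 = 107.
Kora's profit: (107 − 57)·10 = 500.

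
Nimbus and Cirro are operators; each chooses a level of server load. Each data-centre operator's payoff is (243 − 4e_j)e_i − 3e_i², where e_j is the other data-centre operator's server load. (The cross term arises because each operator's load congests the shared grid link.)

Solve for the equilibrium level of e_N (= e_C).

24.3

Nimbus's payoff is (243 − 4e_C)e_N − 3e_N².
∂π/∂e_N = 243 − 4e_C − 6e_N = 0, so e_N = 40.5 − (2/3)e_C.
Setting e_N = e_C in the reaction function: e_N = 40.5 − (2/3)e_N, so e_N = 40.5 / (5/3) = 24.3.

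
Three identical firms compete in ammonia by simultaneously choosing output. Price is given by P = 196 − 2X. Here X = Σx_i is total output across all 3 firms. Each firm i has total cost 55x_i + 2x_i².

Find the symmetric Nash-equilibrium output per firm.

11.75

A representative firm's profit is π_i = x_i(196 − 2X) − 55x_i − 2x_i², with X = x_i + Σ_{j≠i} x_j.
First-order condition: 141 − 8x_i − 2Σ_{j≠i} x_j = 0.
Imposing symmetry (x_j = x for all j) turns Σ_{j≠i} x_j into 2x, so 141 = 12x and x = 11.75.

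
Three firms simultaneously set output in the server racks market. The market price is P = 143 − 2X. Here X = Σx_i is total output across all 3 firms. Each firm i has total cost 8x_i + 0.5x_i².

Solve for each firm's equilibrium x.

15

A representative firm's profit is π_i = x_i(143 − 2X) − 8x_i − 0.5x_i², with X = x_i + Σ_{j≠i} x_j.
First-order condition: 135 − 5x_i − 2Σ_{j≠i} x_j = 0.
Imposing symmetry (x_j = x for all j) turns Σ_{j≠i} x_j into 2x, so 135 = 9x and x = 15.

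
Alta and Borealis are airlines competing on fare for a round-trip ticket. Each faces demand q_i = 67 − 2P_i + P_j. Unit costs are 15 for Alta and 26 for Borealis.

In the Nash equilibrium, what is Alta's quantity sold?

37.6

Alta's profit: π = (P_{Alta} − 15)(67 − 2P_{Alta} + P_{Borealis}).
∂π/∂P_{Alta} = 97 − 4P_{Alta} + P_{Borealis} = 0 ⇒ P_{Alta} = 24.25 + 0.25P_{Borealis}.
Similarly P_{Borealis} = 29.75 + 0.25P_{Alta}.
Plugging P_{Borealis} into Alta's best response: P_{Alta} = 24.25 + 0.25(29.75 + 0.25P_{Alta}) ⇒ 0.9375P_{Alta} = 31.6875, so P_{Alta} = 33.8.
Then P_{Borealis} = 29.75 + 0.25·33.8 = 38.2.
q_{Alta} = 67 − 2·33.8 + 38.2 = 37.6.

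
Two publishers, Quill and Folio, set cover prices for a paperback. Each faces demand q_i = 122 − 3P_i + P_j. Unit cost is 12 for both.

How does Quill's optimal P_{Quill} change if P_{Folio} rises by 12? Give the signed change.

Quill's profit: π = (P_{Quill} − 12)(122 − 3P_{Quill} + P_{Folio}).
∂π/∂P_{Quill} = 158 − 6P_{Quill} + P_{Folio} = 0 ⇒ P_{Quill} = 79/3 + (1/6)P_{Folio}.
The reaction-function slope is 1/6, so a 12-unit rise in P_{Folio} moves P_{Quill} by 1/6 × 12 = 2. Quill's best response rises — the actions are strategic complements.

2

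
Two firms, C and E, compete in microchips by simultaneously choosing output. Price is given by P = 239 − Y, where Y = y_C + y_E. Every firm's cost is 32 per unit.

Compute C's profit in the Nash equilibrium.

Firm C's profit: π = y_C(239 − (y_C + y_E)) − 32y_C.
∂π/∂y_C = 207 − 2y_C − y_E = 0, so y_C = 103.5 − 0.5y_E.
Setting y_C = y_E in the reaction function: y_C = 103.5 − 0.5y_C, so y_C = 103.5 / 1.5 = 69.
Price P = 239 − 138 = 101.
C's profit: (101 − 32)·69 = 4761.

4761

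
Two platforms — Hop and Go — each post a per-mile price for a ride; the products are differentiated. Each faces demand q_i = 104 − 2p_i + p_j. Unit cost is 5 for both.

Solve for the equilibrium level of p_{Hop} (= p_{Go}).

Hop's profit: π = (p_{Hop} − 5)(104 − 2p_{Hop} + p_{Go}).
∂π/∂p_{Hop} = 114 − 4p_{Hop} + p_{Go} = 0 ⇒ p_{Hop} = 28.5 + 0.25p_{Go}.
By symmetry p_{Go} = p_{Hop}; substituting into the reaction function, 0.75p_{Hop} = 28.5 and p_{Hop} = 38.

38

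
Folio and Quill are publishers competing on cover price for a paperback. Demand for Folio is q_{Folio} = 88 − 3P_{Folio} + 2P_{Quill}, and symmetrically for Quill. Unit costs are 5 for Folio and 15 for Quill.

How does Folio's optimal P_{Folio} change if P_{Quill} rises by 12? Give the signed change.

Folio's profit: π = (P_{Folio} − 5)(88 − 3P_{Folio} + 2P_{Quill}).
∂π/∂P_{Folio} = 103 − 6P_{Folio} + 2P_{Quill} = 0 ⇒ P_{Folio} = 103/6 + (1/3)P_{Quill}.
The reaction-function slope is 1/3, so a 12-unit rise in P_{Quill} moves P_{Folio} by 1/3 × 12 = 4. Folio's best response rises — the actions are strategic complements.

4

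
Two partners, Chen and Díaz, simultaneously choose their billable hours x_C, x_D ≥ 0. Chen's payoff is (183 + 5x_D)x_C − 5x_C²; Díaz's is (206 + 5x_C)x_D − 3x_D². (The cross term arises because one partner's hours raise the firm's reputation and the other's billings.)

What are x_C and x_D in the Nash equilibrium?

60.8, 85

Expanding Chen's payoff: 183x_C + 5x_Dx_C − 5x_C².
∂π/∂x_C = 183 + 5x_D − 10x_C = 0, so x_C = 18.3 + 0.5x_D.
Likewise for Díaz: x_D = 103/3 + (5/6)x_C.
Solving the two reaction functions simultaneously: (1 − (0.5)(5/6))x_C = 18.3 + 0.5·(103/3), so (7/12)x_C = 532/15 and x_C = 60.8.
Then x_D = 103/3 + (5/6)·60.8 = 85.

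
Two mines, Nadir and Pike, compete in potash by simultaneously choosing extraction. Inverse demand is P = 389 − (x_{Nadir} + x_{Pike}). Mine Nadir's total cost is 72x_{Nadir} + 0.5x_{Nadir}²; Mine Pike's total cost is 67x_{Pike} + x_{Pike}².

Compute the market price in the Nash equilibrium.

Mine Nadir's profit: π = x_{Nadir}(389 − (x_{Nadir} + x_{Pike})) − 72x_{Nadir} − 0.5x_{Nadir}².
∂π/∂x_{Nadir} = 317 − 3x_{Nadir} − x_{Pike} = 0, so x_{Nadir} = 317/3 − (1/3)x_{Pike}.
For Pike: ∂π/∂x_{Pike} = 322 − 4x_{Pike} − x_{Nadir} = 0 ⇒ x_{Pike} = 80.5 − 0.25x_{Nadir}.
Solving the two reaction functions simultaneously: (1 − (−1/3)(−0.25))x_{Nadir} = 317/3 − (1/3)·80.5, so (11/12)x_{Nadir} = 473/6 and x_{Nadir} = 86.
Then x_{Pike} = 80.5 − 0.25·86 = 59.
Equilibrium price: P = 389 − 145 = 244.

244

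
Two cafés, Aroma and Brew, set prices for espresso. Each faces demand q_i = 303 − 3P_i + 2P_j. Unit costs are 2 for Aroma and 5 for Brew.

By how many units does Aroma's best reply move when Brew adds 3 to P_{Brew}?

Aroma's profit: π = (P_{Aroma} − 2)(303 − 3P_{Aroma} + 2P_{Brew}).
∂π/∂P_{Aroma} = 309 − 6P_{Aroma} + 2P_{Brew} = 0 ⇒ P_{Aroma} = 51.5 + (1/3)P_{Brew}.
The reaction-function slope is 1/3, so a 3-unit rise in P_{Brew} moves P_{Aroma} by 1/3 × 3 = 1. Aroma's best response rises — the actions are strategic complements.

1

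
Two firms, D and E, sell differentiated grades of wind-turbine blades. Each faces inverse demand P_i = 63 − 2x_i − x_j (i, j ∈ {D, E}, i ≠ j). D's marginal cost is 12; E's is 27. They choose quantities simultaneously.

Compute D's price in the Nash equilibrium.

Firm D's profit: π = x_D(63 − 2x_D − x_E) − 12x_D.
∂π/∂x_D = 51 − 4x_D − x_E = 0 ⇒ x_D = 12.75 − 0.25x_E.
Similarly x_E = 9 − 0.25x_D.
Substituting the second reaction function into the first: x_D = 12.75 − 0.25(9 − 0.25x_D), which gives 0.9375x_D = 10.5 ⇒ x_D = 11.2.
Then x_E = 9 − 0.25·11.2 = 6.2.
P_D = 63 − 2·11.2 − 6.2 = 34.4.

34.4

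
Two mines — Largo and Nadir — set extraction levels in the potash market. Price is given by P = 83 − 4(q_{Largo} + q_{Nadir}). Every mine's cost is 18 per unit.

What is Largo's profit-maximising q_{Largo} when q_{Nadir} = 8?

Mine Largo's profit: π = q_{Largo}(83 − 4(q_{Largo} + q_{Nadir})) − 18q_{Largo}.
∂π/∂q_{Largo} = 65 − 8q_{Largo} − 4q_{Nadir} = 0, so q_{Largo} = 8.125 − 0.5q_{Nadir}.
At q_{Nadir} = 8: q_{Largo} = 8.125 − 0.5·8 = 4.125.

4.125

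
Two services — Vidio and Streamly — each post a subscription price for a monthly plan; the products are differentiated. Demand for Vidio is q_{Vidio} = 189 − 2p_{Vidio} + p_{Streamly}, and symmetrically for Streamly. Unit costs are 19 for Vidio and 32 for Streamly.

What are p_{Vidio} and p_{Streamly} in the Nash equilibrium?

Vidio's profit: π = (p_{Vidio} − 19)(189 − 2p_{Vidio} + p_{Streamly}).
∂π/∂p_{Vidio} = 227 − 4p_{Vidio} + p_{Streamly} = 0 ⇒ p_{Vidio} = 56.75 + 0.25p_{Streamly}.
Similarly p_{Streamly} = 63.25 + 0.25p_{Vidio}.
Substituting the second reaction function into the first: p_{Vidio} = 56.75 + 0.25(63.25 + 0.25p_{Vidio}), which gives 0.9375p_{Vidio} = 72.5625 ⇒ p_{Vidio} = 77.4.
Then p_{Streamly} = 63.25 + 0.25·77.4 = 82.6.

77.4, 82.6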